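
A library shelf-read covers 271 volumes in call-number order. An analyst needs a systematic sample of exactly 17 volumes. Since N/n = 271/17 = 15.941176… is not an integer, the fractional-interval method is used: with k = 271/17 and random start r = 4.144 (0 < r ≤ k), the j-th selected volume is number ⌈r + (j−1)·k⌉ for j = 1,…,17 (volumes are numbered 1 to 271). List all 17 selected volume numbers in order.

5, 21, 37, 52, 68, 84, 100, 116, 132, 148, 164, 180, 196, 212, 228, 244, 260

j=1: r + 0k = 4.144 → ⌈·⌉ = 5
j=2: r + 1k = 20.085176… → ⌈·⌉ = 21
j=3: r + 2k = 36.026352… → ⌈·⌉ = 37
j=4: r + 3k = 51.967529… → ⌈·⌉ = 52
j=5: r + 4k = 67.908705… → ⌈·⌉ = 68
j=6: r + 5k = 83.849882… → ⌈·⌉ = 84
j=7: r + 6k = 99.791058… → ⌈·⌉ = 100
j=8: r + 7k = 115.732235… → ⌈·⌉ = 116
j=9: r + 8k = 131.673411… → ⌈·⌉ = 132
j=10: r + 9k = 147.614588… → ⌈·⌉ = 148
j=11: r + 10k = 163.555764… → ⌈·⌉ = 164
j=12: r + 11k = 179.496941… → ⌈·⌉ = 180
j=13: r + 12k = 195.438117… → ⌈·⌉ = 196
j=14: r + 13k = 211.379294… → ⌈·⌉ = 212
j=15: r + 14k = 227.320470… → ⌈·⌉ = 228
j=16: r + 15k = 243.261647… → ⌈·⌉ = 244
j=17: r + 16k = 259.202823… → ⌈·⌉ = 260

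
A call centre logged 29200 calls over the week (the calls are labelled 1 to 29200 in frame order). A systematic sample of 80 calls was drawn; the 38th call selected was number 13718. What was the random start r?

k = 29200/80 = 365
r = 13718 − (38−1)×365 = 13718 − 13505 = 213

213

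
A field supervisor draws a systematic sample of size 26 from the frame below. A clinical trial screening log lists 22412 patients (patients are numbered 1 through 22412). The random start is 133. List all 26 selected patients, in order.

133, 995, 1857, 2719, 3581, 4443, 5305, 6167, 7029, 7891, 8753, 9615, 10477, 11339, 12201, 13063, 13925, 14787, 15649, 16511, 17373, 18235, 19097, 19959, 20821, 21683

k = N/n = 22412/26 = 862
patient 1: 133
patient 2: 133 + 862 = 995
patient 3: 995 + 862 = 1857
patient 4: 1857 + 862 = 2719
patient 5: 2719 + 862 = 3581
patient 6: 3581 + 862 = 4443
patient 7: 4443 + 862 = 5305
patient 8: 5305 + 862 = 6167
patient 9: 6167 + 862 = 7029
patient 10: 7029 + 862 = 7891
patient 11: 7891 + 862 = 8753
patient 12: 8753 + 862 = 9615
patient 13: 9615 + 862 = 10477
patient 14: 10477 + 862 = 11339
patient 15: 11339 + 862 = 12201
patient 16: 12201 + 862 = 13063
patient 17: 13063 + 862 = 13925
patient 18: 13925 + 862 = 14787
patient 19: 14787 + 862 = 15649
patient 20: 15649 + 862 = 16511
patient 21: 16511 + 862 = 17373
patient 22: 17373 + 862 = 18235
patient 23: 18235 + 862 = 19097
patient 24: 19097 + 862 = 19959
patient 25: 19959 + 862 = 20821
patient 26: 20821 + 862 = 21683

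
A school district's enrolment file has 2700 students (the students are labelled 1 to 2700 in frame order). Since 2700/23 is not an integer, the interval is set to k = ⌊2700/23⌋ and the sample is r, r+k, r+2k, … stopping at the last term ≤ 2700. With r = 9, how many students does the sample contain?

24

k = ⌊2700/23⌋ = 117
Achieved size = ⌊(2700 − 9)/117⌋ + 1 = ⌊2691/117⌋ + 1 = 23 + 1 = 24
(last selection: 9 + 23×117 = 2700 ≤ 2700; next would be 2817 > 2700)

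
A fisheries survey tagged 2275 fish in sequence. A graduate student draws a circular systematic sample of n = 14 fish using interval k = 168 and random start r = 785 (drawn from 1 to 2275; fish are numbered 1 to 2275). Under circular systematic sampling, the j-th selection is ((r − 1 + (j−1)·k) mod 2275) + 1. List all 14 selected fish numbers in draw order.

Selection 1: 785
Selection 2: 785 + 168 = 953
Selection 3: 953 + 168 = 1121
Selection 4: 1121 + 168 = 1289
Selection 5: 1289 + 168 = 1457
Selection 6: 1457 + 168 = 1625
Selection 7: 1625 + 168 = 1793
Selection 8: 1793 + 168 = 1961
Selection 9: 1961 + 168 = 2129
Selection 10: 2129 + 168 = 2297 → 2297 − 2275 = 22
Selection 11: 22 + 168 = 190
Selection 12: 190 + 168 = 358
Selection 13: 358 + 168 = 526
Selection 14: 526 + 168 = 694

785, 953, 1121, 1289, 1457, 1625, 1793, 1961, 2129, 22, 190, 358, 526, 694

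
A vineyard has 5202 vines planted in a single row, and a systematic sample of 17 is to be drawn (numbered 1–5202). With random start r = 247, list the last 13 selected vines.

k = N/n = 5202/17 = 306
5th selection = 247 + 4×306 = 1471
6th: 1471 + 306 = 1777
7th: 1777 + 306 = 2083
8th: 2083 + 306 = 2389
9th: 2389 + 306 = 2695
10th: 2695 + 306 = 3001
11th: 3001 + 306 = 3307
12th: 3307 + 306 = 3613
13th: 3613 + 306 = 3919
14th: 3919 + 306 = 4225
15th: 4225 + 306 = 4531
16th: 4531 + 306 = 4837
17th: 4837 + 306 = 5143

1471, 1777, 2083, 2389, 2695, 3001, 3307, 3613, 3919, 4225, 4531, 4837, 5143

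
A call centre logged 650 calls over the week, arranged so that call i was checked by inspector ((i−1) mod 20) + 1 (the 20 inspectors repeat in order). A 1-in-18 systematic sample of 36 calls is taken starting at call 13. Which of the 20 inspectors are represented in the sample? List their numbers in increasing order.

Consecutive selections differ by k = 18, so their inspector numbers differ by 18 mod 20 = 18.
gcd(18, 20) = 2, so the sample visits 20/2 = 10 distinct residues mod 20.
Start 13 is inspector 13; the inspectors hit are 1, 3, 5, 7, 9, 11, 13, 15, 17, 19.

1, 3, 5, 7, 9, 11, 13, 15, 17, 19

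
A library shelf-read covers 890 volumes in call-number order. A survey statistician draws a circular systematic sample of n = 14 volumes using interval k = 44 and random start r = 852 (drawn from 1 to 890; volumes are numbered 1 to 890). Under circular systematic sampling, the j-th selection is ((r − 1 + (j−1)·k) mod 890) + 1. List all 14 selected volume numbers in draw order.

852, 6, 50, 94, 138, 182, 226, 270, 314, 358, 402, 446, 490, 534

Selection 1: 852
Selection 2: 852 + 44 = 896 → 896 − 890 = 6
Selection 3: 6 + 44 = 50
Selection 4: 50 + 44 = 94
Selection 5: 94 + 44 = 138
Selection 6: 138 + 44 = 182
Selection 7: 182 + 44 = 226
Selection 8: 226 + 44 = 270
Selection 9: 270 + 44 = 314
Selection 10: 314 + 44 = 358
Selection 11: 358 + 44 = 402
Selection 12: 402 + 44 = 446
Selection 13: 446 + 44 = 490
Selection 14: 490 + 44 = 534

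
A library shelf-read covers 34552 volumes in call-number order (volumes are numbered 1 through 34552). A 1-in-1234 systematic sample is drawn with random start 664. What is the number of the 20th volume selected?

k = 1234
20th selection = r + (20−1)·k = 664 + 19×1234 = 664 + 23446 = 24110

24110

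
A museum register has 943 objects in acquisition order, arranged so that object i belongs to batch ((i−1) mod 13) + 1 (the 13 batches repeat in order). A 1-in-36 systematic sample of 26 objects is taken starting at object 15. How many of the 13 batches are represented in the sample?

13

Consecutive selections differ by k = 36, so their batch numbers differ by 36 mod 13 = 10.
gcd(36, 13) = 1, so the sample visits 13/1 = 13 distinct residues mod 13.
Start 15 is batch 2; the batches hit are 1, 2, 3, 4, 5, 6, 7, 8, 9, 10, 11, 12, 13.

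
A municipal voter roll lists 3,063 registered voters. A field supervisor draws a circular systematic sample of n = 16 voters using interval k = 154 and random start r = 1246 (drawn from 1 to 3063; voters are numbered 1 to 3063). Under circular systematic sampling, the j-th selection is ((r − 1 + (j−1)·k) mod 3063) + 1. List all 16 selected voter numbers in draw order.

1246, 1400, 1554, 1708, 1862, 2016, 2170, 2324, 2478, 2632, 2786, 2940, 31, 185, 339, 493

Selection 1: 1246
Selection 2: 1246 + 154 = 1400
Selection 3: 1400 + 154 = 1554
Selection 4: 1554 + 154 = 1708
Selection 5: 1708 + 154 = 1862
Selection 6: 1862 + 154 = 2016
Selection 7: 2016 + 154 = 2170
Selection 8: 2170 + 154 = 2324
Selection 9: 2324 + 154 = 2478
Selection 10: 2478 + 154 = 2632
Selection 11: 2632 + 154 = 2786
Selection 12: 2786 + 154 = 2940
Selection 13: 2940 + 154 = 3094 → 3094 − 3063 = 31
Selection 14: 31 + 154 = 185
Selection 15: 185 + 154 = 339
Selection 16: 339 + 154 = 493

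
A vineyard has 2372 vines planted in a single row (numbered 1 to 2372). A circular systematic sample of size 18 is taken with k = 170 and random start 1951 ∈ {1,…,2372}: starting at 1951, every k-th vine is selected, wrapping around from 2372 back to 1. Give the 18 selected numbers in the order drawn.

Selection 1: 1951
Selection 2: 1951 + 170 = 2121
Selection 3: 2121 + 170 = 2291
Selection 4: 2291 + 170 = 2461 → 2461 − 2372 = 89
Selection 5: 89 + 170 = 259
Selection 6: 259 + 170 = 429
Selection 7: 429 + 170 = 599
Selection 8: 599 + 170 = 769
Selection 9: 769 + 170 = 939
Selection 10: 939 + 170 = 1109
Selection 11: 1109 + 170 = 1279
Selection 12: 1279 + 170 = 1449
Selection 13: 1449 + 170 = 1619
Selection 14: 1619 + 170 = 1789
Selection 15: 1789 + 170 = 1959
Selection 16: 1959 + 170 = 2129
Selection 17: 2129 + 170 = 2299
Selection 18: 2299 + 170 = 2469 → 2469 − 2372 = 97

1951, 2121, 2291, 89, 259, 429, 599, 769, 939, 1109, 1279, 1449, 1619, 1789, 1959, 2129, 2299, 97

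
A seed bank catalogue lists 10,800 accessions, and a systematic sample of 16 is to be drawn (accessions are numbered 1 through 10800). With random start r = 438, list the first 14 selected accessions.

438, 1113, 1788, 2463, 3138, 3813, 4488, 5163, 5838, 6513, 7188, 7863, 8538, 9213

k = N/n = 10800/16 = 675
accession 1: 438
accession 2: 438 + 675 = 1113
accession 3: 1113 + 675 = 1788
accession 4: 1788 + 675 = 2463
accession 5: 2463 + 675 = 3138
accession 6: 3138 + 675 = 3813
accession 7: 3813 + 675 = 4488
accession 8: 4488 + 675 = 5163
accession 9: 5163 + 675 = 5838
accession 10: 5838 + 675 = 6513
accession 11: 6513 + 675 = 7188
accession 12: 7188 + 675 = 7863
accession 13: 7863 + 675 = 8538
accession 14: 8538 + 675 = 9213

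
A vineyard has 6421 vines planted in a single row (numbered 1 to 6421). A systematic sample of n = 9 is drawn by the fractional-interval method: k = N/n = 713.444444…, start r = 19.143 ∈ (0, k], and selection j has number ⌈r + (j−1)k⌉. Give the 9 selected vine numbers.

20, 733, 1447, 2160, 2873, 3587, 4300, 5014, 5727

j=1: r + 0k = 19.143 → ⌈·⌉ = 20
j=2: r + 1k = 732.587444… → ⌈·⌉ = 733
j=3: r + 2k = 1446.031888… → ⌈·⌉ = 1447
j=4: r + 3k = 2159.476333… → ⌈·⌉ = 2160
j=5: r + 4k = 2872.920777… → ⌈·⌉ = 2873
j=6: r + 5k = 3586.365222… → ⌈·⌉ = 3587
j=7: r + 6k = 4299.809666… → ⌈·⌉ = 4300
j=8: r + 7k = 5013.254111… → ⌈·⌉ = 5014
j=9: r + 8k = 5726.698555… → ⌈·⌉ = 5727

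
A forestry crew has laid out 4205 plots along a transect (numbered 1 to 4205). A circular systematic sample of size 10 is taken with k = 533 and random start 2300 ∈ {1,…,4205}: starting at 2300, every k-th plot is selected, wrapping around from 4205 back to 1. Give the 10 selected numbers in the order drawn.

2300, 2833, 3366, 3899, 227, 760, 1293, 1826, 2359, 2892

Selection 1: 2300
Selection 2: 2300 + 533 = 2833
Selection 3: 2833 + 533 = 3366
Selection 4: 3366 + 533 = 3899
Selection 5: 3899 + 533 = 4432 → 4432 − 4205 = 227
Selection 6: 227 + 533 = 760
Selection 7: 760 + 533 = 1293
Selection 8: 1293 + 533 = 1826
Selection 9: 1826 + 533 = 2359
Selection 10: 2359 + 533 = 2892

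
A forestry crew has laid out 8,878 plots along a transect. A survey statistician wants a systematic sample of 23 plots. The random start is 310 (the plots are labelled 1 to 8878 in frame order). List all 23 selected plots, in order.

k = N/n = 8878/23 = 386
plot 1: 310
plot 2: 310 + 386 = 696
plot 3: 696 + 386 = 1082
plot 4: 1082 + 386 = 1468
plot 5: 1468 + 386 = 1854
plot 6: 1854 + 386 = 2240
plot 7: 2240 + 386 = 2626
plot 8: 2626 + 386 = 3012
plot 9: 3012 + 386 = 3398
plot 10: 3398 + 386 = 3784
plot 11: 3784 + 386 = 4170
plot 12: 4170 + 386 = 4556
plot 13: 4556 + 386 = 4942
plot 14: 4942 + 386 = 5328
plot 15: 5328 + 386 = 5714
plot 16: 5714 + 386 = 6100
plot 17: 6100 + 386 = 6486
plot 18: 6486 + 386 = 6872
plot 19: 6872 + 386 = 7258
plot 20: 7258 + 386 = 7644
plot 21: 7644 + 386 = 8030
plot 22: 8030 + 386 = 8416
plot 23: 8416 + 386 = 8802

310, 696, 1082, 1468, 1854, 2240, 2626, 3012, 3398, 3784, 4170, 4556, 4942, 5328, 5714, 6100, 6486, 6872, 7258, 7644, 8030, 8416, 8802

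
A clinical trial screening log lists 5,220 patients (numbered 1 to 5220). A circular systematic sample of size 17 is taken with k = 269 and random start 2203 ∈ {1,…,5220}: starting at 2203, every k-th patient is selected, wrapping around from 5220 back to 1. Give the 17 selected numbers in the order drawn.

2203, 2472, 2741, 3010, 3279, 3548, 3817, 4086, 4355, 4624, 4893, 5162, 211, 480, 749, 1018, 1287

Selection 1: 2203
Selection 2: 2203 + 269 = 2472
Selection 3: 2472 + 269 = 2741
Selection 4: 2741 + 269 = 3010
Selection 5: 3010 + 269 = 3279
Selection 6: 3279 + 269 = 3548
Selection 7: 3548 + 269 = 3817
Selection 8: 3817 + 269 = 4086
Selection 9: 4086 + 269 = 4355
Selection 10: 4355 + 269 = 4624
Selection 11: 4624 + 269 = 4893
Selection 12: 4893 + 269 = 5162
Selection 13: 5162 + 269 = 5431 → 5431 − 5220 = 211
Selection 14: 211 + 269 = 480
Selection 15: 480 + 269 = 749
Selection 16: 749 + 269 = 1018
Selection 17: 1018 + 269 = 1287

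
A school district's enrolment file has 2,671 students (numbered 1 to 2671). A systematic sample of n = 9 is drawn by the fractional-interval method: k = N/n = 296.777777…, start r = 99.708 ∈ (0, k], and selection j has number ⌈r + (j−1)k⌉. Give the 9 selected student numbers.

100, 397, 694, 991, 1287, 1584, 1881, 2178, 2474

j=1: r + 0k = 99.708 → ⌈·⌉ = 100
j=2: r + 1k = 396.485777… → ⌈·⌉ = 397
j=3: r + 2k = 693.263555… → ⌈·⌉ = 694
j=4: r + 3k = 990.041333… → ⌈·⌉ = 991
j=5: r + 4k = 1286.819111… → ⌈·⌉ = 1287
j=6: r + 5k = 1583.596888… → ⌈·⌉ = 1584
j=7: r + 6k = 1880.374666… → ⌈·⌉ = 1881
j=8: r + 7k = 2177.152444… → ⌈·⌉ = 2178
j=9: r + 8k = 2473.930222… → ⌈·⌉ = 2474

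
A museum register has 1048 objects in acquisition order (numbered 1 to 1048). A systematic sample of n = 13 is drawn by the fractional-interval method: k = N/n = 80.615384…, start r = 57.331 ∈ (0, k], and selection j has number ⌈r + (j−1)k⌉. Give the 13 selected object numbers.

58, 138, 219, 300, 380, 461, 542, 622, 703, 783, 864, 945, 1025

j=1: r + 0k = 57.331 → ⌈·⌉ = 58
j=2: r + 1k = 137.946384… → ⌈·⌉ = 138
j=3: r + 2k = 218.561769… → ⌈·⌉ = 219
j=4: r + 3k = 299.177153… → ⌈·⌉ = 300
j=5: r + 4k = 379.792538… → ⌈·⌉ = 380
j=6: r + 5k = 460.407923… → ⌈·⌉ = 461
j=7: r + 6k = 541.023307… → ⌈·⌉ = 542
j=8: r + 7k = 621.638692… → ⌈·⌉ = 622
j=9: r + 8k = 702.254076… → ⌈·⌉ = 703
j=10: r + 9k = 782.869461… → ⌈·⌉ = 783
j=11: r + 10k = 863.484846… → ⌈·⌉ = 864
j=12: r + 11k = 944.100230… → ⌈·⌉ = 945
j=13: r + 12k = 1024.715615… → ⌈·⌉ = 1025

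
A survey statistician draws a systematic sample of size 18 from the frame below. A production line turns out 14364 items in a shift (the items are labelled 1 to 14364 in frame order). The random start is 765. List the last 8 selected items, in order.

8745, 9543, 10341, 11139, 11937, 12735, 13533, 14331

k = N/n = 14364/18 = 798
11th selection = 765 + 10×798 = 8745
12th: 8745 + 798 = 9543
13th: 9543 + 798 = 10341
14th: 10341 + 798 = 11139
15th: 11139 + 798 = 11937
16th: 11937 + 798 = 12735
17th: 12735 + 798 = 13533
18th: 13533 + 798 = 14331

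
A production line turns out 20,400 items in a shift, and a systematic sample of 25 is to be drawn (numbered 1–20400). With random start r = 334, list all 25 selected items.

334, 1150, 1966, 2782, 3598, 4414, 5230, 6046, 6862, 7678, 8494, 9310, 10126, 10942, 11758, 12574, 13390, 14206, 15022, 15838, 16654, 17470, 18286, 19102, 19918

k = N/n = 20400/25 = 816
item 1: 334
item 2: 334 + 816 = 1150
item 3: 1150 + 816 = 1966
item 4: 1966 + 816 = 2782
item 5: 2782 + 816 = 3598
item 6: 3598 + 816 = 4414
item 7: 4414 + 816 = 5230
item 8: 5230 + 816 = 6046
item 9: 6046 + 816 = 6862
item 10: 6862 + 816 = 7678
item 11: 7678 + 816 = 8494
item 12: 8494 + 816 = 9310
item 13: 9310 + 816 = 10126
item 14: 10126 + 816 = 10942
item 15: 10942 + 816 = 11758
item 16: 11758 + 816 = 12574
item 17: 12574 + 816 = 13390
item 18: 13390 + 816 = 14206
item 19: 14206 + 816 = 15022
item 20: 15022 + 816 = 15838
item 21: 15838 + 816 = 16654
item 22: 16654 + 816 = 17470
item 23: 17470 + 816 = 18286
item 24: 18286 + 816 = 19102
item 25: 19102 + 816 = 19918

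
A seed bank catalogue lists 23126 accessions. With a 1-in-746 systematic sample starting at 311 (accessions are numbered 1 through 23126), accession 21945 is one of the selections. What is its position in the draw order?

30

k = 746
position = (21945 − 311)/746 + 1 = 21634/746 + 1 = 29 + 1 = 30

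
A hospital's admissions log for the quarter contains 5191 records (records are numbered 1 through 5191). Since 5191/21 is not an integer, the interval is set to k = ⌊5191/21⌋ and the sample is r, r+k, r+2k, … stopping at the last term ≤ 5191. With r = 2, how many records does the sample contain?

k = ⌊5191/21⌋ = 247
Achieved size = ⌊(5191 − 2)/247⌋ + 1 = ⌊5189/247⌋ + 1 = 21 + 1 = 22
(last selection: 2 + 21×247 = 5189 ≤ 5191; next would be 5436 > 5191)

22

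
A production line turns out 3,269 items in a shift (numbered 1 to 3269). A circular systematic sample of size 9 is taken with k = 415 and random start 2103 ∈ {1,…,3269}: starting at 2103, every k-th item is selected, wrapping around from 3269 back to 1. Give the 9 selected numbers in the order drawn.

2103, 2518, 2933, 79, 494, 909, 1324, 1739, 2154

Selection 1: 2103
Selection 2: 2103 + 415 = 2518
Selection 3: 2518 + 415 = 2933
Selection 4: 2933 + 415 = 3348 → 3348 − 3269 = 79
Selection 5: 79 + 415 = 494
Selection 6: 494 + 415 = 909
Selection 7: 909 + 415 = 1324
Selection 8: 1324 + 415 = 1739
Selection 9: 1739 + 415 = 2154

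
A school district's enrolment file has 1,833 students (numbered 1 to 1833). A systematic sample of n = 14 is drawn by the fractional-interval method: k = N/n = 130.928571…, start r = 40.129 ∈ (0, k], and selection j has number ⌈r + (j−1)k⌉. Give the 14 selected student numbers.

41, 172, 302, 433, 564, 695, 826, 957, 1088, 1219, 1350, 1481, 1612, 1743

j=1: r + 0k = 40.129 → ⌈·⌉ = 41
j=2: r + 1k = 171.057571… → ⌈·⌉ = 172
j=3: r + 2k = 301.986142… → ⌈·⌉ = 302
j=4: r + 3k = 432.914714… → ⌈·⌉ = 433
j=5: r + 4k = 563.843285… → ⌈·⌉ = 564
j=6: r + 5k = 694.771857… → ⌈·⌉ = 695
j=7: r + 6k = 825.700428… → ⌈·⌉ = 826
j=8: r + 7k = 956.629 → ⌈·⌉ = 957
j=9: r + 8k = 1087.557571… → ⌈·⌉ = 1088
j=10: r + 9k = 1218.486142… → ⌈·⌉ = 1219
j=11: r + 10k = 1349.414714… → ⌈·⌉ = 1350
j=12: r + 11k = 1480.343285… → ⌈·⌉ = 1481
j=13: r + 12k = 1611.271857… → ⌈·⌉ = 1612
j=14: r + 13k = 1742.200428… → ⌈·⌉ = 1743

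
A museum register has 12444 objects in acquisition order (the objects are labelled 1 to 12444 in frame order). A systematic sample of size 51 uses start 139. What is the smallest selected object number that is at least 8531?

k = 12444/51 = 244
Steps past start: ⌈(8531 − 139)/244⌉ = ⌈8392/244⌉ = 35
Selected object: 139 + 35×244 = 8679

8679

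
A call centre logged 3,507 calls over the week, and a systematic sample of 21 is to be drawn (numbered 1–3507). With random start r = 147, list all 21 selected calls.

147, 314, 481, 648, 815, 982, 1149, 1316, 1483, 1650, 1817, 1984, 2151, 2318, 2485, 2652, 2819, 2986, 3153, 3320, 3487

k = N/n = 3507/21 = 167
call 1: 147
call 2: 147 + 167 = 314
call 3: 314 + 167 = 481
call 4: 481 + 167 = 648
call 5: 648 + 167 = 815
call 6: 815 + 167 = 982
call 7: 982 + 167 = 1149
call 8: 1149 + 167 = 1316
call 9: 1316 + 167 = 1483
call 10: 1483 + 167 = 1650
call 11: 1650 + 167 = 1817
call 12: 1817 + 167 = 1984
call 13: 1984 + 167 = 2151
call 14: 2151 + 167 = 2318
call 15: 2318 + 167 = 2485
call 16: 2485 + 167 = 2652
call 17: 2652 + 167 = 2819
call 18: 2819 + 167 = 2986
call 19: 2986 + 167 = 3153
call 20: 3153 + 167 = 3320
call 21: 3320 + 167 = 3487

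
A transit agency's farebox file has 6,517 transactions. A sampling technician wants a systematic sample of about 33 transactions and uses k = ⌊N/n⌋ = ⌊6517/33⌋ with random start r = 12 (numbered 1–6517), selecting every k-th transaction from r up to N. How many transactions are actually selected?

k = ⌊6517/33⌋ = 197
Achieved size = ⌊(6517 − 12)/197⌋ + 1 = ⌊6505/197⌋ + 1 = 33 + 1 = 34
(last selection: 12 + 33×197 = 6513 ≤ 6517; next would be 6710 > 6517)

34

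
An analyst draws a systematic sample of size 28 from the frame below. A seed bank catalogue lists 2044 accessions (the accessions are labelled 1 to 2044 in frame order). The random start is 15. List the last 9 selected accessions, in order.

1402, 1475, 1548, 1621, 1694, 1767, 1840, 1913, 1986

k = N/n = 2044/28 = 73
20th selection = 15 + 19×73 = 1402
21st: 1402 + 73 = 1475
22nd: 1475 + 73 = 1548
23rd: 1548 + 73 = 1621
24th: 1621 + 73 = 1694
25th: 1694 + 73 = 1767
26th: 1767 + 73 = 1840
27th: 1840 + 73 = 1913
28th: 1913 + 73 = 1986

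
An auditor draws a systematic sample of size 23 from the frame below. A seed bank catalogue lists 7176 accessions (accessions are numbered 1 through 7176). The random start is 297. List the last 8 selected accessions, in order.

k = N/n = 7176/23 = 312
16th selection = 297 + 15×312 = 4977
17th: 4977 + 312 = 5289
18th: 5289 + 312 = 5601
19th: 5601 + 312 = 5913
20th: 5913 + 312 = 6225
21st: 6225 + 312 = 6537
22nd: 6537 + 312 = 6849
23rd: 6849 + 312 = 7161

4977, 5289, 5601, 5913, 6225, 6537, 6849, 7161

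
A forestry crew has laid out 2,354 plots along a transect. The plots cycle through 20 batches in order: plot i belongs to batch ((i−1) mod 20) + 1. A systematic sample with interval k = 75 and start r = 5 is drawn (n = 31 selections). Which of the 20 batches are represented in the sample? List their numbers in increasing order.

Consecutive selections differ by k = 75, so their batch numbers differ by 75 mod 20 = 15.
gcd(75, 20) = 5, so the sample visits 20/5 = 4 distinct residues mod 20.
Start 5 is batch 5; the batches hit are 5, 10, 15, 20.

5, 10, 15, 20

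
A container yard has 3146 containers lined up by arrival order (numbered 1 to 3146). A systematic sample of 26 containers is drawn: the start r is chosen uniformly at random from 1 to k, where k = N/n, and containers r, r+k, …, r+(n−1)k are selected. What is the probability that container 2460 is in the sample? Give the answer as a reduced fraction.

k = 3146/26 = 121.
Container 2460 is selected iff r ≡ 2460 (mod 121); exactly one such r in {1,…,121}.
Inclusion probability = 1/121.

1/121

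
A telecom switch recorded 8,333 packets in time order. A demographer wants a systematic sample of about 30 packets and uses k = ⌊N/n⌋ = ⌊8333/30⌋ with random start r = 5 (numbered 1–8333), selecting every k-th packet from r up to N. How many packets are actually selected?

k = ⌊8333/30⌋ = 277
Achieved size = ⌊(8333 − 5)/277⌋ + 1 = ⌊8328/277⌋ + 1 = 30 + 1 = 31
(last selection: 5 + 30×277 = 8315 ≤ 8333; next would be 8592 > 8333)

31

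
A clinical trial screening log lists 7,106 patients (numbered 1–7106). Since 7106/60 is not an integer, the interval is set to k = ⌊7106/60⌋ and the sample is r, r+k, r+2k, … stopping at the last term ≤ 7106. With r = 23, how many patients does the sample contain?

61

k = ⌊7106/60⌋ = 118
Achieved size = ⌊(7106 − 23)/118⌋ + 1 = ⌊7083/118⌋ + 1 = 60 + 1 = 61
(last selection: 23 + 60×118 = 7103 ≤ 7106; next would be 7221 > 7106)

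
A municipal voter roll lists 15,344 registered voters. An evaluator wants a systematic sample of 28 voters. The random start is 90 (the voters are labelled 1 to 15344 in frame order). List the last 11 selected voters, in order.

9406, 9954, 10502, 11050, 11598, 12146, 12694, 13242, 13790, 14338, 14886

k = N/n = 15344/28 = 548
18th selection = 90 + 17×548 = 9406
19th: 9406 + 548 = 9954
20th: 9954 + 548 = 10502
21st: 10502 + 548 = 11050
22nd: 11050 + 548 = 11598
23rd: 11598 + 548 = 12146
24th: 12146 + 548 = 12694
25th: 12694 + 548 = 13242
26th: 13242 + 548 = 13790
27th: 13790 + 548 = 14338
28th: 14338 + 548 = 14886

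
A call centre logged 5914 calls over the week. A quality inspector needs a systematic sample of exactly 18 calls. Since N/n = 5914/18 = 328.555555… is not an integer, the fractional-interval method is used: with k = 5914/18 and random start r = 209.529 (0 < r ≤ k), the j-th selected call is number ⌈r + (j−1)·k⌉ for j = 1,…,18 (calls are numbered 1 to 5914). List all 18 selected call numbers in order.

210, 539, 867, 1196, 1524, 1853, 2181, 2510, 2838, 3167, 3496, 3824, 4153, 4481, 4810, 5138, 5467, 5795

j=1: r + 0k = 209.529 → ⌈·⌉ = 210
j=2: r + 1k = 538.084555… → ⌈·⌉ = 539
j=3: r + 2k = 866.640111… → ⌈·⌉ = 867
j=4: r + 3k = 1195.195666… → ⌈·⌉ = 1196
j=5: r + 4k = 1523.751222… → ⌈·⌉ = 1524
j=6: r + 5k = 1852.306777… → ⌈·⌉ = 1853
j=7: r + 6k = 2180.862333… → ⌈·⌉ = 2181
j=8: r + 7k = 2509.417888… → ⌈·⌉ = 2510
j=9: r + 8k = 2837.973444… → ⌈·⌉ = 2838
j=10: r + 9k = 3166.529 → ⌈·⌉ = 3167
j=11: r + 10k = 3495.084555… → ⌈·⌉ = 3496
j=12: r + 11k = 3823.640111… → ⌈·⌉ = 3824
j=13: r + 12k = 4152.195666… → ⌈·⌉ = 4153
j=14: r + 13k = 4480.751222… → ⌈·⌉ = 4481
j=15: r + 14k = 4809.306777… → ⌈·⌉ = 4810
j=16: r + 15k = 5137.862333… → ⌈·⌉ = 5138
j=17: r + 16k = 5466.417888… → ⌈·⌉ = 5467
j=18: r + 17k = 5794.973444… → ⌈·⌉ = 5795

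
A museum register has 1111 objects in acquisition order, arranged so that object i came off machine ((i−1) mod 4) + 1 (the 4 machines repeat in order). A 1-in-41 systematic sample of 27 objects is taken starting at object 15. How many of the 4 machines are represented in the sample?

Consecutive selections differ by k = 41, so their machine numbers differ by 41 mod 4 = 1.
gcd(41, 4) = 1, so the sample visits 4/1 = 4 distinct residues mod 4.
Start 15 is machine 3; the machines hit are 1, 2, 3, 4.

4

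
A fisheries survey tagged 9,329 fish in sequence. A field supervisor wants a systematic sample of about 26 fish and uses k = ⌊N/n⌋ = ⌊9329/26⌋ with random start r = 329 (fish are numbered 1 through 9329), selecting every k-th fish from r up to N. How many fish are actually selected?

26

k = ⌊9329/26⌋ = 358
Achieved size = ⌊(9329 − 329)/358⌋ + 1 = ⌊9000/358⌋ + 1 = 25 + 1 = 26
(last selection: 329 + 25×358 = 9279 ≤ 9329; next would be 9637 > 9329)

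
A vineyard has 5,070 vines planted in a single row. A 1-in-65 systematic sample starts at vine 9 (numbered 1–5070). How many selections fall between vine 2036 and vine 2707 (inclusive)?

10

k = 65
First selection ≥ 2036: 9 + ⌈(2036−9)/65⌉·65 = 9 + 32×65 = 2089
Last selection ≤ 2707: 9 + ⌊(2707−9)/65⌋·65 = 9 + 41×65 = 2674
Count = 41 − 32 + 1 = 10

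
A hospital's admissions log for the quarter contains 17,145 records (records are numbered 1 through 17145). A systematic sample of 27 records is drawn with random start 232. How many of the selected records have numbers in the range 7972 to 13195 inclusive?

k = 17145/27 = 635
First selection ≥ 7972: 232 + ⌈(7972−232)/635⌉·635 = 232 + 13×635 = 8487
Last selection ≤ 13195: 232 + ⌊(13195−232)/635⌋·635 = 232 + 20×635 = 12932
Count = 20 − 13 + 1 = 8

8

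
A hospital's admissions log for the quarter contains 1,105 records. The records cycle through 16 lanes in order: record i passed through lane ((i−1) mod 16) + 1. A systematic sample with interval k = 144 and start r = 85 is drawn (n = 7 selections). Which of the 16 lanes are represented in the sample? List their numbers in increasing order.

Consecutive selections differ by k = 144, so their lane numbers differ by 144 mod 16 = 0.
gcd(144, 16) = 16, so the sample visits 16/16 = 1 distinct residues mod 16.
Start 85 is lane 5; the lanes hit are 5.

5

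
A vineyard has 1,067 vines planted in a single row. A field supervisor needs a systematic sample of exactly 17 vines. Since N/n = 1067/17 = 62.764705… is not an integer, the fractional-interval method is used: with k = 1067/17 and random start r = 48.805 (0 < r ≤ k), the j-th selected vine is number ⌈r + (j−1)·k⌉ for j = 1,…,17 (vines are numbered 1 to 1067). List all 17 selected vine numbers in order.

49, 112, 175, 238, 300, 363, 426, 489, 551, 614, 677, 740, 802, 865, 928, 991, 1054

j=1: r + 0k = 48.805 → ⌈·⌉ = 49
j=2: r + 1k = 111.569705… → ⌈·⌉ = 112
j=3: r + 2k = 174.334411… → ⌈·⌉ = 175
j=4: r + 3k = 237.099117… → ⌈·⌉ = 238
j=5: r + 4k = 299.863823… → ⌈·⌉ = 300
j=6: r + 5k = 362.628529… → ⌈·⌉ = 363
j=7: r + 6k = 425.393235… → ⌈·⌉ = 426
j=8: r + 7k = 488.157941… → ⌈·⌉ = 489
j=9: r + 8k = 550.922647… → ⌈·⌉ = 551
j=10: r + 9k = 613.687352… → ⌈·⌉ = 614
j=11: r + 10k = 676.452058… → ⌈·⌉ = 677
j=12: r + 11k = 739.216764… → ⌈·⌉ = 740
j=13: r + 12k = 801.981470… → ⌈·⌉ = 802
j=14: r + 13k = 864.746176… → ⌈·⌉ = 865
j=15: r + 14k = 927.510882… → ⌈·⌉ = 928
j=16: r + 15k = 990.275588… → ⌈·⌉ = 991
j=17: r + 16k = 1053.040294… → ⌈·⌉ = 1054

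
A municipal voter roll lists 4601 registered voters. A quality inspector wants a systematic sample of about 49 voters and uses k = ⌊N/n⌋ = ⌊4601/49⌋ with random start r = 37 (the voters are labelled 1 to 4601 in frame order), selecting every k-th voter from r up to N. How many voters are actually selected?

50

k = ⌊4601/49⌋ = 93
Achieved size = ⌊(4601 − 37)/93⌋ + 1 = ⌊4564/93⌋ + 1 = 49 + 1 = 50
(last selection: 37 + 49×93 = 4594 ≤ 4601; next would be 4687 > 4601)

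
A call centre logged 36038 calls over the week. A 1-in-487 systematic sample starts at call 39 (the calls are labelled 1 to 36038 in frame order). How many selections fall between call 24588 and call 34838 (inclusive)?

k = 487
First selection ≥ 24588: 39 + ⌈(24588−39)/487⌉·487 = 39 + 51×487 = 24876
Last selection ≤ 34838: 39 + ⌊(34838−39)/487⌋·487 = 39 + 71×487 = 34616
Count = 71 − 51 + 1 = 21

21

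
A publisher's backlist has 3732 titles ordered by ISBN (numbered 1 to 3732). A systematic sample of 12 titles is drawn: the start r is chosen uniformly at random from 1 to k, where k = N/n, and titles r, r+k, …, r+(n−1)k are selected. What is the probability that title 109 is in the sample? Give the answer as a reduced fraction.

k = 3732/12 = 311.
Title 109 is selected iff r ≡ 109 (mod 311); exactly one such r in {1,…,311}.
Inclusion probability = 1/311.

1/311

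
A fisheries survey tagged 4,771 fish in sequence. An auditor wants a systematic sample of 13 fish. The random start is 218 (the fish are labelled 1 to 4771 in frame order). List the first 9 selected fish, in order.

k = N/n = 4771/13 = 367
fish 1: 218
fish 2: 218 + 367 = 585
fish 3: 585 + 367 = 952
fish 4: 952 + 367 = 1319
fish 5: 1319 + 367 = 1686
fish 6: 1686 + 367 = 2053
fish 7: 2053 + 367 = 2420
fish 8: 2420 + 367 = 2787
fish 9: 2787 + 367 = 3154

218, 585, 952, 1319, 1686, 2053, 2420, 2787, 3154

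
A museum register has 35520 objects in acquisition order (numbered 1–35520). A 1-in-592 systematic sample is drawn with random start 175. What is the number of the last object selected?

k = 592
60th selection = r + (60−1)·k = 175 + 59×592 = 175 + 34928 = 35103

35103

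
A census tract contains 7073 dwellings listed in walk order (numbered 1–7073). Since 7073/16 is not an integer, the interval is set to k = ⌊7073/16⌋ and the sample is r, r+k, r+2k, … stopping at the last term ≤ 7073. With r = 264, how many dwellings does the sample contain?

k = ⌊7073/16⌋ = 442
Achieved size = ⌊(7073 − 264)/442⌋ + 1 = ⌊6809/442⌋ + 1 = 15 + 1 = 16
(last selection: 264 + 15×442 = 6894 ≤ 7073; next would be 7336 > 7073)

16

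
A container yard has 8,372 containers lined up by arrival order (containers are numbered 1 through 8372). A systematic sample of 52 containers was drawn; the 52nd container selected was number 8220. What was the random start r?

9

k = 8372/52 = 161
r = 8220 − (52−1)×161 = 8220 − 8211 = 9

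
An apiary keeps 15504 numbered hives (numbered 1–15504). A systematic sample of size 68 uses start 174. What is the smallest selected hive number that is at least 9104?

k = 15504/68 = 228
Steps past start: ⌈(9104 − 174)/228⌉ = ⌈8930/228⌉ = 40
Selected hive: 174 + 40×228 = 9294

9294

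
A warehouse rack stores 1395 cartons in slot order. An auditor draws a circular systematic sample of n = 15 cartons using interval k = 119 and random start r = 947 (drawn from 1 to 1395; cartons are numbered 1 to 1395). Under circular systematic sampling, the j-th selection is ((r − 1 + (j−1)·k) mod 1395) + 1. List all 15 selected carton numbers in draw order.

947, 1066, 1185, 1304, 28, 147, 266, 385, 504, 623, 742, 861, 980, 1099, 1218

Selection 1: 947
Selection 2: 947 + 119 = 1066
Selection 3: 1066 + 119 = 1185
Selection 4: 1185 + 119 = 1304
Selection 5: 1304 + 119 = 1423 → 1423 − 1395 = 28
Selection 6: 28 + 119 = 147
Selection 7: 147 + 119 = 266
Selection 8: 266 + 119 = 385
Selection 9: 385 + 119 = 504
Selection 10: 504 + 119 = 623
Selection 11: 623 + 119 = 742
Selection 12: 742 + 119 = 861
Selection 13: 861 + 119 = 980
Selection 14: 980 + 119 = 1099
Selection 15: 1099 + 119 = 1218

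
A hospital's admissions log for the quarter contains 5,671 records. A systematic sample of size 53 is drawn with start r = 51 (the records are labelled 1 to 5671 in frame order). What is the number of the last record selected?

k = 5671/53 = 107
53rd selection = r + (53−1)·k = 51 + 52×107 = 51 + 5564 = 5615

5615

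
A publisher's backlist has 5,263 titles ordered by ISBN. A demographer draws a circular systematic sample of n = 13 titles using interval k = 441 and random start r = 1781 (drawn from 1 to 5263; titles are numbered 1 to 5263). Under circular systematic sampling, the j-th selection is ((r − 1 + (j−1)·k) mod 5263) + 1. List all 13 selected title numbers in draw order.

1781, 2222, 2663, 3104, 3545, 3986, 4427, 4868, 46, 487, 928, 1369, 1810

Selection 1: 1781
Selection 2: 1781 + 441 = 2222
Selection 3: 2222 + 441 = 2663
Selection 4: 2663 + 441 = 3104
Selection 5: 3104 + 441 = 3545
Selection 6: 3545 + 441 = 3986
Selection 7: 3986 + 441 = 4427
Selection 8: 4427 + 441 = 4868
Selection 9: 4868 + 441 = 5309 → 5309 − 5263 = 46
Selection 10: 46 + 441 = 487
Selection 11: 487 + 441 = 928
Selection 12: 928 + 441 = 1369
Selection 13: 1369 + 441 = 1810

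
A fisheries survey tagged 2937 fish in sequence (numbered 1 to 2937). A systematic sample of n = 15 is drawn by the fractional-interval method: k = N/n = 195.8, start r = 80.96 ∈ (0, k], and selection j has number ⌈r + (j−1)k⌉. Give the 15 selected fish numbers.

81, 277, 473, 669, 865, 1060, 1256, 1452, 1648, 1844, 2039, 2235, 2431, 2627, 2823

j=1: r + 0k = 80.96 → ⌈·⌉ = 81
j=2: r + 1k = 276.76 → ⌈·⌉ = 277
j=3: r + 2k = 472.56 → ⌈·⌉ = 473
j=4: r + 3k = 668.36 → ⌈·⌉ = 669
j=5: r + 4k = 864.16 → ⌈·⌉ = 865
j=6: r + 5k = 1059.96 → ⌈·⌉ = 1060
j=7: r + 6k = 1255.76 → ⌈·⌉ = 1256
j=8: r + 7k = 1451.56 → ⌈·⌉ = 1452
j=9: r + 8k = 1647.36 → ⌈·⌉ = 1648
j=10: r + 9k = 1843.16 → ⌈·⌉ = 1844
j=11: r + 10k = 2038.96 → ⌈·⌉ = 2039
j=12: r + 11k = 2234.76 → ⌈·⌉ = 2235
j=13: r + 12k = 2430.56 → ⌈·⌉ = 2431
j=14: r + 13k = 2626.36 → ⌈·⌉ = 2627
j=15: r + 14k = 2822.16 → ⌈·⌉ = 2823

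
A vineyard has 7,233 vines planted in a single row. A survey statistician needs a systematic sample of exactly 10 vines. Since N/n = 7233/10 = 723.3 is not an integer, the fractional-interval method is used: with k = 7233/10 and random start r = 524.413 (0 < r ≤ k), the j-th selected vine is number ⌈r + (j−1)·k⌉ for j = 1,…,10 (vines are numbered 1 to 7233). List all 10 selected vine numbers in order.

j=1: r + 0k = 524.413 → ⌈·⌉ = 525
j=2: r + 1k = 1247.713 → ⌈·⌉ = 1248
j=3: r + 2k = 1971.013 → ⌈·⌉ = 1972
j=4: r + 3k = 2694.313 → ⌈·⌉ = 2695
j=5: r + 4k = 3417.613 → ⌈·⌉ = 3418
j=6: r + 5k = 4140.913 → ⌈·⌉ = 4141
j=7: r + 6k = 4864.213 → ⌈·⌉ = 4865
j=8: r + 7k = 5587.513 → ⌈·⌉ = 5588
j=9: r + 8k = 6310.813 → ⌈·⌉ = 6311
j=10: r + 9k = 7034.113 → ⌈·⌉ = 7035

525, 1248, 1972, 2695, 3418, 4141, 4865, 5588, 6311, 7035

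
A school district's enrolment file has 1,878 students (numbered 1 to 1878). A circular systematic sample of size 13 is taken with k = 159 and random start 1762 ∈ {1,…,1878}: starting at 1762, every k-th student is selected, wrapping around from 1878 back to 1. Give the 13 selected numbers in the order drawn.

Selection 1: 1762
Selection 2: 1762 + 159 = 1921 → 1921 − 1878 = 43
Selection 3: 43 + 159 = 202
Selection 4: 202 + 159 = 361
Selection 5: 361 + 159 = 520
Selection 6: 520 + 159 = 679
Selection 7: 679 + 159 = 838
Selection 8: 838 + 159 = 997
Selection 9: 997 + 159 = 1156
Selection 10: 1156 + 159 = 1315
Selection 11: 1315 + 159 = 1474
Selection 12: 1474 + 159 = 1633
Selection 13: 1633 + 159 = 1792

1762, 43, 202, 361, 520, 679, 838, 997, 1156, 1315, 1474, 1633, 1792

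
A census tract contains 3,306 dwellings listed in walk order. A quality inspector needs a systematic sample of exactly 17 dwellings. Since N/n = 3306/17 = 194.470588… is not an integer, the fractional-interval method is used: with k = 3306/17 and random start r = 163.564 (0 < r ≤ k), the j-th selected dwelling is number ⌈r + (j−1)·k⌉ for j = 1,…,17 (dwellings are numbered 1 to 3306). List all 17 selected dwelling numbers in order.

164, 359, 553, 747, 942, 1136, 1331, 1525, 1720, 1914, 2109, 2303, 2498, 2692, 2887, 3081, 3276

j=1: r + 0k = 163.564 → ⌈·⌉ = 164
j=2: r + 1k = 358.034588… → ⌈·⌉ = 359
j=3: r + 2k = 552.505176… → ⌈·⌉ = 553
j=4: r + 3k = 746.975764… → ⌈·⌉ = 747
j=5: r + 4k = 941.446352… → ⌈·⌉ = 942
j=6: r + 5k = 1135.916941… → ⌈·⌉ = 1136
j=7: r + 6k = 1330.387529… → ⌈·⌉ = 1331
j=8: r + 7k = 1524.858117… → ⌈·⌉ = 1525
j=9: r + 8k = 1719.328705… → ⌈·⌉ = 1720
j=10: r + 9k = 1913.799294… → ⌈·⌉ = 1914
j=11: r + 10k = 2108.269882… → ⌈·⌉ = 2109
j=12: r + 11k = 2302.740470… → ⌈·⌉ = 2303
j=13: r + 12k = 2497.211058… → ⌈·⌉ = 2498
j=14: r + 13k = 2691.681647… → ⌈·⌉ = 2692
j=15: r + 14k = 2886.152235… → ⌈·⌉ = 2887
j=16: r + 15k = 3080.622823… → ⌈·⌉ = 3081
j=17: r + 16k = 3275.093411… → ⌈·⌉ = 3276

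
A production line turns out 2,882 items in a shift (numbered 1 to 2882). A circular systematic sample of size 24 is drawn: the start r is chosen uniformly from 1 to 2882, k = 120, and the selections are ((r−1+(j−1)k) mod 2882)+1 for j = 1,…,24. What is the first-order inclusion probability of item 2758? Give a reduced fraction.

12/1441

For each position j, as r ranges over 1…2882 the j-th selection hits every item exactly once, so item 2758 is selected for exactly 24 of the 2882 starts.
Inclusion probability = 24/2882 = 12/1441.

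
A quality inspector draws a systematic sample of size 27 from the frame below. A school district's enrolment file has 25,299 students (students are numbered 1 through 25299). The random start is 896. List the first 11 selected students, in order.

k = N/n = 25299/27 = 937
student 1: 896
student 2: 896 + 937 = 1833
student 3: 1833 + 937 = 2770
student 4: 2770 + 937 = 3707
student 5: 3707 + 937 = 4644
student 6: 4644 + 937 = 5581
student 7: 5581 + 937 = 6518
student 8: 6518 + 937 = 7455
student 9: 7455 + 937 = 8392
student 10: 8392 + 937 = 9329
student 11: 9329 + 937 = 10266

896, 1833, 2770, 3707, 4644, 5581, 6518, 7455, 8392, 9329, 10266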